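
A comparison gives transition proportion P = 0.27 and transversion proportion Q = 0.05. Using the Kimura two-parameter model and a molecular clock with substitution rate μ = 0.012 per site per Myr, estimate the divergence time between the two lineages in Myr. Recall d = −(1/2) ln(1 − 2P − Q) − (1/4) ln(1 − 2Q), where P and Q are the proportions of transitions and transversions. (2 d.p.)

19.67

Under the Kimura two-parameter model, d = −½ ln(1 − 2P − Q) − ¼ ln(1 − 2Q).
1 − 2P − Q = 0.41, giving −½ ln(0.41) = 0.445799.
1 − 2Q = 0.9, giving −¼ ln(0.9) = 0.026340.
d = 0.445799 + 0.026340 = 0.472139.
Under a molecular clock d = 2μt, so t = d/(2μ) = 0.472139 / (2 × 0.012) = 19.67 Myr.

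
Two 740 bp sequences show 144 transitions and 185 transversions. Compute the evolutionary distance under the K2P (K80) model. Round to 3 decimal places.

0.683

P = 144/740 ≈ 0.194595 and Q = 185/740 = 0.25.
Under the Kimura two-parameter model, d = −½ ln(1 − 2P − Q) − ¼ ln(1 − 2Q).
1 − 2P − Q = 0.36081, giving −½ ln(0.36081) = 0.509702.
1 − 2Q = 0.5, giving −¼ ln(0.5) = 0.173287.
d = 0.509702 + 0.173287 = 0.682989.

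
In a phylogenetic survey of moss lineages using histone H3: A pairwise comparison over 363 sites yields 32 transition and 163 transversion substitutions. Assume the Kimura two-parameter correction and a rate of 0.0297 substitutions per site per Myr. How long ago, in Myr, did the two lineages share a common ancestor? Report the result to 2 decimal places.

P = 32/363 ≈ 0.088154 and Q = 163/363 ≈ 0.449036.
Under the Kimura two-parameter model, d = −½ ln(1 − 2P − Q) − ¼ ln(1 − 2Q).
1 − 2P − Q = 0.374656, giving −½ ln(0.374656) = 0.490874.
1 − 2Q = 0.101928, giving −¼ ln(0.101928) = 0.570872.
d = 0.490874 + 0.570872 = 1.061746.
Under a molecular clock d = 2μt, so t = d/(2μ) = 1.061746 / (2 × 0.0297) = 17.87 Myr.

17.87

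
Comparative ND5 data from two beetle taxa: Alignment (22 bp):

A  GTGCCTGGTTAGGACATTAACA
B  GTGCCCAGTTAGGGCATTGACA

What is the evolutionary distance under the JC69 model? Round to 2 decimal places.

The sequences differ at 4 of 22 sites (6, 7, 14, 19), so p = 4/22 ≈ 0.181818.
d = −(3/4) ln(1 − 4p/3) = −0.75 ln(1 − 0.242424) = −0.75 ln(0.757576)
  = −0.75 × (-0.277631) = 0.208223 substitutions/site.

0.21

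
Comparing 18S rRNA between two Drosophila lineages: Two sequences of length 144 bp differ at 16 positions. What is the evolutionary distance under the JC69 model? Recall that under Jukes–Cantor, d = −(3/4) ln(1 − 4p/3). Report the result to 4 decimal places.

p = 16/144 ≈ 0.111111.
d = −(3/4) ln(1 − 4p/3) = −0.75 ln(1 − 0.148148) = −0.75 ln(0.851852)
  = −0.75 × (-0.160342) = 0.120257 substitutions/site.

0.1203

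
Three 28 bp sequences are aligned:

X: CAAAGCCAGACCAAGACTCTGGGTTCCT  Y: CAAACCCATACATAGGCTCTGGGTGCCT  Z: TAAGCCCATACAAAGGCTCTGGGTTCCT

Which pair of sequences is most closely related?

Y and Z

X–Y: 6/28 differ, p = 0.214, d = 0.252.
X–Z: 6/28 differ, p = 0.214, d = 0.252.
Y–Z: 4/28 differ, p = 0.143, d = 0.158.
The smallest distance is between Y and Z.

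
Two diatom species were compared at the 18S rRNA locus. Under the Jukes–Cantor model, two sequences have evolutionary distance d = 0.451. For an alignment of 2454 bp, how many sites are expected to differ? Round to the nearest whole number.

Invert JC69: p = (3/4)(1 − e^(−4d/3)) = 0.75 × (1 − e^(-0.601333)) = 0.75 × (1 − 0.548081) = 0.338939.
Expected differing sites = pL ≈ 0.338939 × 2454 = 831.756306 ≈ 832.

832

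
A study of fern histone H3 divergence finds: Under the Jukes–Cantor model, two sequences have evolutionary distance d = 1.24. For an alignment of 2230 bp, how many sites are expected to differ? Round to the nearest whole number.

Invert JC69: p = (3/4)(1 − e^(−4d/3)) = 0.75 × (1 − e^(-1.653333)) = 0.75 × (1 − 0.191411) = 0.606442.
Expected differing sites = pL ≈ 0.606442 × 2230 = 1352.36566 ≈ 1352.

1352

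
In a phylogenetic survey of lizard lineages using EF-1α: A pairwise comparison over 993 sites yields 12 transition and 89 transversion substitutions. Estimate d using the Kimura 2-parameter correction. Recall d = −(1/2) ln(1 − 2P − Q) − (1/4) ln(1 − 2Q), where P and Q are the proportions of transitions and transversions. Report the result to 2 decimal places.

0.11

P = 12/993 ≈ 0.012085 and Q = 89/993 ≈ 0.089627.
Under the Kimura two-parameter model, d = −½ ln(1 − 2P − Q) − ¼ ln(1 − 2Q).
1 − 2P − Q = 0.886203, giving −½ ln(0.886203) = 0.060405.
1 − 2Q = 0.820746, giving −¼ ln(0.820746) = 0.049385.
d = 0.060405 + 0.049385 = 0.109790.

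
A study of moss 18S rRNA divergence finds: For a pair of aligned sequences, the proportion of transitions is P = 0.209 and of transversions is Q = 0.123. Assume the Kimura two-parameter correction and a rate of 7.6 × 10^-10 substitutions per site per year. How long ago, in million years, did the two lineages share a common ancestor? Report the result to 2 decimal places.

302.59

Under the Kimura two-parameter model, d = −½ ln(1 − 2P − Q) − ¼ ln(1 − 2Q).
1 − 2P − Q = 0.459, giving −½ ln(0.459) = 0.389353.
1 − 2Q = 0.754, giving −¼ ln(0.754) = 0.070591.
d = 0.389353 + 0.070591 = 0.459944.
Under a molecular clock d = 2μt, so t = d/(2μ) = 0.459944 / (2 × 7.6 × 10^-10) = 302.59 million years.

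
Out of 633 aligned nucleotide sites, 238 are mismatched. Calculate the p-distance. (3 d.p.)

p = 238/633 = 0.375987… ≈ 0.376 (to 3 d.p.).

0.376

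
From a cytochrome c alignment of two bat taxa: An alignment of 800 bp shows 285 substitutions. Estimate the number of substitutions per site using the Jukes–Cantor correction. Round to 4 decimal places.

0.4833

p = 285/800 = 0.35625.
d = −(3/4) ln(1 − 4p/3) = −0.75 ln(1 − 0.475) = −0.75 ln(0.525)
  = −0.75 × (-0.644357) = 0.483268 substitutions/site.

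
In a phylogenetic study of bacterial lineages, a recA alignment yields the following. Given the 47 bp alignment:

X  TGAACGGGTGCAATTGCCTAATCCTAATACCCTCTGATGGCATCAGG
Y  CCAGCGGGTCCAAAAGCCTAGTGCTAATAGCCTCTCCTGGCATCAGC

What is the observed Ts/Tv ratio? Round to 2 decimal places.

0.33

Transitions are A↔G and C↔T; transversions are all other mismatches.
Transitions: 3. Transversions: 9.
R = 3/9 = 0.333333… ≈ 0.33 (to 2 d.p.).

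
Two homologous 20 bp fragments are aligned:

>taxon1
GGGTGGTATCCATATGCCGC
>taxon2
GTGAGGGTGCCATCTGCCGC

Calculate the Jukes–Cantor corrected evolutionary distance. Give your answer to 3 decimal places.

0.383

The sequences differ at 6 of 20 sites (2, 4, 7, 8, 9, 14), so p = 6/20 = 0.3.
d = −(3/4) ln(1 − 4p/3) = −0.75 ln(1 − 0.4) = −0.75 ln(0.6)
  = −0.75 × (-0.510826) = 0.383120 substitutions/site.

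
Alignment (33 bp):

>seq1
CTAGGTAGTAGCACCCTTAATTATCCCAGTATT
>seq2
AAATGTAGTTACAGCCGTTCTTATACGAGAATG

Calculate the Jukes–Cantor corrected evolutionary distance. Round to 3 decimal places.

The sequences differ at 13 of 33 sites, so p = 13/33 ≈ 0.393939.
d = −(3/4) ln(1 − 4p/3) = −0.75 ln(1 − 0.525252) = −0.75 ln(0.474748)
  = −0.75 × (-0.744971) = 0.558728 substitutions/site.

0.559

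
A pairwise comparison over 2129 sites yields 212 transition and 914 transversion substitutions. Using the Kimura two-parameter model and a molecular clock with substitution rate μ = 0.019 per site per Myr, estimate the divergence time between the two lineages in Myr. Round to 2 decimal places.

P = 212/2129 ≈ 0.099577 and Q = 914/2129 ≈ 0.42931.
Under the Kimura two-parameter model, d = −½ ln(1 − 2P − Q) − ¼ ln(1 − 2Q).
1 − 2P − Q = 0.371536, giving −½ ln(0.371536) = 0.495055.
1 − 2Q = 0.14138, giving −¼ ln(0.14138) = 0.489076.
d = 0.495055 + 0.489076 = 0.984131.
Under a molecular clock d = 2μt, so t = d/(2μ) = 0.984131 / (2 × 0.019) = 25.90 Myr.

25.90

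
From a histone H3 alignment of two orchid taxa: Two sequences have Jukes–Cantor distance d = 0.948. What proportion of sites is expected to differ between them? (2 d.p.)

0.54

p = (3/4)(1 − e^(−4d/3)) = 0.75 × (1 − e^(-1.264)) = 0.75 × (1 − 0.282522) = 0.538109.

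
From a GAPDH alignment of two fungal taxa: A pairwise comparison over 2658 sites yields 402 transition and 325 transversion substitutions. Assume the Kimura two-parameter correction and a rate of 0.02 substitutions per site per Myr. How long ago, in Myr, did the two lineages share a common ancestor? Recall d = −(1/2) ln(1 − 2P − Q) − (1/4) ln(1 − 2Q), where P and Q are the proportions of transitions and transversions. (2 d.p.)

P = 402/2658 ≈ 0.151242 and Q = 325/2658 ≈ 0.122272.
Under the Kimura two-parameter model, d = −½ ln(1 − 2P − Q) − ¼ ln(1 − 2Q).
1 − 2P − Q = 0.575244, giving −½ ln(0.575244) = 0.276480.
1 − 2Q = 0.755456, giving −¼ ln(0.755456) = 0.070108.
d = 0.276480 + 0.070108 = 0.346588.
Under a molecular clock d = 2μt, so t = d/(2μ) = 0.346588 / (2 × 0.02) = 8.66 Myr.

8.66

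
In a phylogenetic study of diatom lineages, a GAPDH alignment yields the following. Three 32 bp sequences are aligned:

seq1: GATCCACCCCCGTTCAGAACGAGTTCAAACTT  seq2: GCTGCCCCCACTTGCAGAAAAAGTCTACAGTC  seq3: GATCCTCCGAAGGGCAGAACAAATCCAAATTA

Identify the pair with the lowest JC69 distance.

seq1–seq2: 13/32 differ, p = 0.406, d = 0.585.
seq1–seq3: 11/32 differ, p = 0.344, d = 0.460.
seq2–seq3: 13/32 differ, p = 0.406, d = 0.585.
The smallest distance is between seq1 and seq3.

seq1 and seq3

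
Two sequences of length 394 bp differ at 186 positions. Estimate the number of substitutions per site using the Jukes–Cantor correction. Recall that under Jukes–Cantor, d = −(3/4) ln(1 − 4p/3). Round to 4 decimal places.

0.7446

p = 186/394 ≈ 0.472081.
d = −(3/4) ln(1 − 4p/3) = −0.75 ln(1 − 0.629441) = −0.75 ln(0.370559)
  = −0.75 × (-0.992743) = 0.744557 substitutions/site.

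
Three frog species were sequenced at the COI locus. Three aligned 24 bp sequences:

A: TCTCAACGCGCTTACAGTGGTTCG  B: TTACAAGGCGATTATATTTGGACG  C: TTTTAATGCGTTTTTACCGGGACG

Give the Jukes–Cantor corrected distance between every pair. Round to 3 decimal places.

A–B: 9/24 sites differ → p = 0.375, d = −0.75 ln(1 − 0.5) = 0.519860 ≈ 0.520.
A–C: 10/24 sites differ → p ≈ 0.416667, d = −0.75 ln(1 − 0.555556) = 0.608198 ≈ 0.608.
B–C: 8/24 sites differ → p ≈ 0.333333, d = −0.75 ln(1 − 0.444444) = 0.440839 ≈ 0.441.

d(A,B) = 0.520, d(A,C) = 0.608, d(B,C) = 0.441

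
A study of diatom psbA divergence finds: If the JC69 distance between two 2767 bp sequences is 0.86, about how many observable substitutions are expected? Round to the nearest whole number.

Invert JC69: p = (3/4)(1 − e^(−4d/3)) = 0.75 × (1 − e^(-1.146667)) = 0.75 × (1 − 0.317694) = 0.511730.
Expected differing sites = pL ≈ 0.511730 × 2767 = 1415.95691 ≈ 1416.

1416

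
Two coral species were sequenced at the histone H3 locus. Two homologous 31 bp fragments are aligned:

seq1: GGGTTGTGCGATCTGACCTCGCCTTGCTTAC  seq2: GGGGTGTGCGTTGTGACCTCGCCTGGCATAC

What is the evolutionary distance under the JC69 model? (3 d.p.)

The sequences differ at 5 of 31 sites (4, 11, 13, 25, 28), so p = 5/31 ≈ 0.16129.
d = −(3/4) ln(1 − 4p/3) = −0.75 ln(1 − 0.215053) = −0.75 ln(0.784947)
  = −0.75 × (-0.242139) = 0.181604 substitutions/site.

0.182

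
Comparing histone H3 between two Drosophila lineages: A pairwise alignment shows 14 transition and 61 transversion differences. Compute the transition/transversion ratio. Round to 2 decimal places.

R = 14/61 = 0.229508… ≈ 0.23 (to 2 d.p.).

0.23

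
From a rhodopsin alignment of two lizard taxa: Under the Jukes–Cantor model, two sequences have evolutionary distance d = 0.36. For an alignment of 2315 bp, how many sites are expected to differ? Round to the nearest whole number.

Invert JC69: p = (3/4)(1 − e^(−4d/3)) = 0.75 × (1 − e^(-0.48)) = 0.75 × (1 − 0.618783) = 0.285913.
Expected differing sites = pL ≈ 0.285913 × 2315 = 661.888595 ≈ 662.

662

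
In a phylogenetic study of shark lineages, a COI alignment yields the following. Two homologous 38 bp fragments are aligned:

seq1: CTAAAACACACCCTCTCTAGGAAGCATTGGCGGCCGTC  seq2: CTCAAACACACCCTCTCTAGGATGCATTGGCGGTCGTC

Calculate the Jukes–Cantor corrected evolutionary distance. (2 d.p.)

0.08

The sequences differ at 3 of 38 sites (3, 23, 34), so p = 3/38 ≈ 0.078947.
d = −(3/4) ln(1 − 4p/3) = −0.75 ln(1 − 0.105263) = −0.75 ln(0.894737)
  = −0.75 × (-0.111225) = 0.083419 substitutions/site.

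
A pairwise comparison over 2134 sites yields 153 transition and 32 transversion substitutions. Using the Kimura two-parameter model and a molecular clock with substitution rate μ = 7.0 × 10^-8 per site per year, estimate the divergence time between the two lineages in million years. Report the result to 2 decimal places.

P = 153/2134 ≈ 0.071696 and Q = 32/2134 ≈ 0.014995.
Under the Kimura two-parameter model, d = −½ ln(1 − 2P − Q) − ¼ ln(1 − 2Q).
1 − 2P − Q = 0.841613, giving −½ ln(0.841613) = 0.086217.
1 − 2Q = 0.97001, giving −¼ ln(0.97001) = 0.007612.
d = 0.086217 + 0.007612 = 0.093829.
Under a molecular clock d = 2μt, so t = d/(2μ) = 0.093829 / (2 × 7.0 × 10^-8) = 0.67 million years.

0.67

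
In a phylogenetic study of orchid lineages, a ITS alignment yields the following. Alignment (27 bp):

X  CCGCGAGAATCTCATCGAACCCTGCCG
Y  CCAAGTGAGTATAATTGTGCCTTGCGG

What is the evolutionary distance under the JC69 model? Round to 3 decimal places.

The sequences differ at 11 of 27 sites, so p = 11/27 ≈ 0.407407.
d = −(3/4) ln(1 − 4p/3) = −0.75 ln(1 − 0.543209) = −0.75 ln(0.456791)
  = −0.75 × (-0.783529) = 0.587647 substitutions/site.

0.588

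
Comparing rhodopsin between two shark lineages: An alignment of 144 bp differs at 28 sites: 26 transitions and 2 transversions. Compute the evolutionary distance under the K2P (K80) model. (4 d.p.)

0.2420

P = 26/144 ≈ 0.180556 and Q = 2/144 ≈ 0.013889.
Under the Kimura two-parameter model, d = −½ ln(1 − 2P − Q) − ¼ ln(1 − 2Q).
1 − 2P − Q = 0.624999, giving −½ ln(0.624999) = 0.235003.
1 − 2Q = 0.972222, giving −¼ ln(0.972222) = 0.007043.
d = 0.235003 + 0.007043 = 0.242046.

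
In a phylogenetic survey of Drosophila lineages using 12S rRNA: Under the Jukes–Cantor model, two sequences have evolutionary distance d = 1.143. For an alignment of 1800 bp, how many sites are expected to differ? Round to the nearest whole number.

1056

Invert JC69: p = (3/4)(1 − e^(−4d/3)) = 0.75 × (1 − e^(-1.524)) = 0.75 × (1 − 0.217839) = 0.586621.
Expected differing sites = pL ≈ 0.586621 × 1800 = 1055.9178 ≈ 1056.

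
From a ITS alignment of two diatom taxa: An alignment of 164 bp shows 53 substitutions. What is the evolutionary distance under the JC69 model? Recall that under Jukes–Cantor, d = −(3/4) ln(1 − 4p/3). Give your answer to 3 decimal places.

0.423

p = 53/164 ≈ 0.323171.
d = −(3/4) ln(1 − 4p/3) = −0.75 ln(1 − 0.430895) = −0.75 ln(0.569105)
  = −0.75 × (-0.563690) = 0.422768 substitutions/site.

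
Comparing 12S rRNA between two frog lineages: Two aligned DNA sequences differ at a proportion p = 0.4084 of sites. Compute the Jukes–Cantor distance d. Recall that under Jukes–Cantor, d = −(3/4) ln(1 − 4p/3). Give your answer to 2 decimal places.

0.59

d = −(3/4) ln(1 − 4p/3) = −0.75 ln(1 − 0.544533) = −0.75 ln(0.455467)
  = −0.75 × (-0.786432) = 0.589824 substitutions/site.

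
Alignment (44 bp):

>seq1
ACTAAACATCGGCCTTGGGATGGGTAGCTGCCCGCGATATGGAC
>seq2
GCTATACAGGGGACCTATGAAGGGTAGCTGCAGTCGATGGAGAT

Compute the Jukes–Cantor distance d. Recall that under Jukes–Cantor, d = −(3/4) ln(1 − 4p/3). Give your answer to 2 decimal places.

The sequences differ at 16 of 44 sites, so p = 16/44 ≈ 0.363636.
d = −(3/4) ln(1 − 4p/3) = −0.75 ln(1 − 0.484848) = −0.75 ln(0.515152)
  = −0.75 × (-0.663293) = 0.497470 substitutions/site.

0.50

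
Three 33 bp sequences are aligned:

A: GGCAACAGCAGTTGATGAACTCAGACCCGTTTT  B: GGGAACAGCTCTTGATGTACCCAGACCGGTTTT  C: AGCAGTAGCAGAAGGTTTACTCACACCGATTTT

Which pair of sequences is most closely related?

A–B: 6/33 differ, p = 0.182, d = 0.208.
A–C: 11/33 differ, p = 0.333, d = 0.441.
B–C: 13/33 differ, p = 0.394, d = 0.559.
The smallest distance is between A and B.

A and B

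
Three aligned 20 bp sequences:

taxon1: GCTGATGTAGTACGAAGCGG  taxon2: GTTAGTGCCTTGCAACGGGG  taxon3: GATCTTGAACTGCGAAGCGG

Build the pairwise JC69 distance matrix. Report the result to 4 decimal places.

taxon1–taxon2: 10/20 sites differ → p = 0.5, d = −0.75 ln(1 − 0.666667) = 0.823960 ≈ 0.8240.
taxon1–taxon3: 6/20 sites differ → p = 0.3, d = −0.75 ln(1 − 0.4) = 0.383119 ≈ 0.3831.
taxon2–taxon3: 9/20 sites differ → p = 0.45, d = −0.75 ln(1 − 0.6) = 0.687218 ≈ 0.6872.

d(taxon1,taxon2) = 0.8240, d(taxon1,taxon3) = 0.3831, d(taxon2,taxon3) = 0.6872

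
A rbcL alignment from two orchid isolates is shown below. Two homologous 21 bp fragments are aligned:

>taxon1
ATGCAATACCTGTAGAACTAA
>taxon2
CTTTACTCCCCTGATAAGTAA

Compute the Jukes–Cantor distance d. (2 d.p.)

The sequences differ at 10 of 21 sites (1, 3, 4, 6, 8, 11, 12, 13, 15, 18), so p = 10/21 ≈ 0.47619.
d = −(3/4) ln(1 − 4p/3) = −0.75 ln(1 − 0.63492) = −0.75 ln(0.36508)
  = −0.75 × (-1.007639) = 0.755729 substitutions/site.

0.76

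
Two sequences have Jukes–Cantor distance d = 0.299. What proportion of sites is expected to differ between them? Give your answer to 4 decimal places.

p = (3/4)(1 − e^(−4d/3)) = 0.75 × (1 − e^(-0.398667)) = 0.75 × (1 − 0.671214) = 0.246590.

0.2466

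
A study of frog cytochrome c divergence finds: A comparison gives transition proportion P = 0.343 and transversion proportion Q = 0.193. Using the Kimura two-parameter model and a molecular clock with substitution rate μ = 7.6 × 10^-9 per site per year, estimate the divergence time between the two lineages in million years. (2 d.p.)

77.49

Under the Kimura two-parameter model, d = −½ ln(1 − 2P − Q) − ¼ ln(1 − 2Q).
1 − 2P − Q = 0.121, giving −½ ln(0.121) = 1.055982.
1 − 2Q = 0.614, giving −¼ ln(0.614) = 0.121940.
d = 1.055982 + 0.121940 = 1.177922.
Under a molecular clock d = 2μt, so t = d/(2μ) = 1.177922 / (2 × 7.6 × 10^-9) = 77.49 million years.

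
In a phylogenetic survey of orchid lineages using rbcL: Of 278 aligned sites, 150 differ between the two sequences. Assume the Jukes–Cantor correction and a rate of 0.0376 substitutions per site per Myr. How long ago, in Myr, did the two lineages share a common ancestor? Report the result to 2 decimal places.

p = 150/278 ≈ 0.539568.
d = −(3/4) ln(1 − 4p/3) = −0.75 ln(1 − 0.719424) = −0.75 ln(0.280576)
  = −0.75 × (-1.270911) = 0.953183 substitutions/site.
Under a molecular clock d = 2μt, so t = d/(2μ) = 0.953183 / (2 × 0.0376) = 12.68 Myr.

12.68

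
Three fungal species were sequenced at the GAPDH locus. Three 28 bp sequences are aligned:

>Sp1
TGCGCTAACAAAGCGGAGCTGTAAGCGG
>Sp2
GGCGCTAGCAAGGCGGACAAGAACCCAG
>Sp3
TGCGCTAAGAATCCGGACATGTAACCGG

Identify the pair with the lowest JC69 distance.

Sp1–Sp2: 10/28 differ, p = 0.357, d = 0.485.
Sp1–Sp3: 6/28 differ, p = 0.214, d = 0.252.
Sp2–Sp3: 9/28 differ, p = 0.321, d = 0.420.
The smallest distance is between Sp1 and Sp3.

Sp1 and Sp3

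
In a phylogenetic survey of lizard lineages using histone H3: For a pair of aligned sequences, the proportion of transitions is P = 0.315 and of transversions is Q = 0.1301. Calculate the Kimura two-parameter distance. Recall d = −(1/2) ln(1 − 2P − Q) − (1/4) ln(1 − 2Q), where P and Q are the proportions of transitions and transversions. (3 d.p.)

Under the Kimura two-parameter model, d = −½ ln(1 − 2P − Q) − ¼ ln(1 − 2Q).
1 − 2P − Q = 0.2399, giving −½ ln(0.2399) = 0.713767.
1 − 2Q = 0.7398, giving −¼ ln(0.7398) = 0.075344.
d = 0.713767 + 0.075344 = 0.789111.

0.789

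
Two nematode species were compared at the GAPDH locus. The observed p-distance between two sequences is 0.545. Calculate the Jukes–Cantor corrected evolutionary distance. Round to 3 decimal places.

d = −(3/4) ln(1 − 4p/3) = −0.75 ln(1 − 0.726667) = −0.75 ln(0.273333)
  = −0.75 × (-1.297064) = 0.972798 substitutions/site.

0.973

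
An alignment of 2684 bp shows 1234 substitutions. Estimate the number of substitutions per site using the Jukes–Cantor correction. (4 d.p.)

0.7120

p = 1234/2684 ≈ 0.459762.
d = −(3/4) ln(1 − 4p/3) = −0.75 ln(1 − 0.613016) = −0.75 ln(0.386984)
  = −0.75 × (-0.949372) = 0.712029 substitutions/site.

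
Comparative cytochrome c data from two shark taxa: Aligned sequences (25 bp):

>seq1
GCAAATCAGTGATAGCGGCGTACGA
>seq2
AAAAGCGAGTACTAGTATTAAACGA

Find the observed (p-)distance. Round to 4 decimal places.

0.5200

The sequences differ at 13 of 25 positions.
p = 13/25 = 0.5200.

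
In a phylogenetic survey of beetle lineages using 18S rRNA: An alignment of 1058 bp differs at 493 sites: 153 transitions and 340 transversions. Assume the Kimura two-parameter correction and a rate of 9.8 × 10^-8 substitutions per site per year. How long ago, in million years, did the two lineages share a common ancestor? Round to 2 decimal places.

3.72

P = 153/1058 ≈ 0.144612 and Q = 340/1058 ≈ 0.321361.
Under the Kimura two-parameter model, d = −½ ln(1 − 2P − Q) − ¼ ln(1 − 2Q).
1 − 2P − Q = 0.389415, giving −½ ln(0.389415) = 0.471555.
1 − 2Q = 0.357278, giving −¼ ln(0.357278) = 0.257310.
d = 0.471555 + 0.257310 = 0.728865.
Under a molecular clock d = 2μt, so t = d/(2μ) = 0.728865 / (2 × 9.8 × 10^-8) = 3.72 million years.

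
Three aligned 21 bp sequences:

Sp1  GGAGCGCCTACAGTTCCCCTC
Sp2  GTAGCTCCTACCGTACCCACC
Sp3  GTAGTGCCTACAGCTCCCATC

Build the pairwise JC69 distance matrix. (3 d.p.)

d(Sp1,Sp2) = 0.360, d(Sp1,Sp3) = 0.220, d(Sp2,Sp3) = 0.360

Sp1–Sp2: 6/21 sites differ → p ≈ 0.285714, d = −0.75 ln(1 − 0.380952) = 0.359679 ≈ 0.360.
Sp1–Sp3: 4/21 sites differ → p ≈ 0.190476, d = −0.75 ln(1 − 0.253968) = 0.219740 ≈ 0.220.
Sp2–Sp3: 6/21 sites differ → p ≈ 0.285714, d = −0.75 ln(1 − 0.380952) = 0.359679 ≈ 0.360.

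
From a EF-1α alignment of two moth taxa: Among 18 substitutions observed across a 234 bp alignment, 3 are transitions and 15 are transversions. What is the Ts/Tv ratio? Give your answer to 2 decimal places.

R = 3/15 = 0.20.

0.20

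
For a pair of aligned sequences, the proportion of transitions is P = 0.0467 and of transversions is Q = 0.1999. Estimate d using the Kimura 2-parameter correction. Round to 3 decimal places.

0.301

Under the Kimura two-parameter model, d = −½ ln(1 − 2P − Q) − ¼ ln(1 − 2Q).
1 − 2P − Q = 0.7067, giving −½ ln(0.7067) = 0.173575.
1 − 2Q = 0.6002, giving −¼ ln(0.6002) = 0.127623.
d = 0.173575 + 0.127623 = 0.301198.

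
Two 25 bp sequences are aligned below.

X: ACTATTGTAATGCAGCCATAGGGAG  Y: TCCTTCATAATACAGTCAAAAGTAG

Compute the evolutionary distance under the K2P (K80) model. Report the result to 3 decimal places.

0.607

Of 25 sites, 6 differences are transitions and 4 are transversions, so P = 6/25 = 0.24 and Q = 4/25 = 0.16.
Under the Kimura two-parameter model, d = −½ ln(1 − 2P − Q) − ¼ ln(1 − 2Q).
1 − 2P − Q = 0.36, giving −½ ln(0.36) = 0.510826.
1 − 2Q = 0.68, giving −¼ ln(0.68) = 0.096416.
d = 0.510826 + 0.096416 = 0.607242.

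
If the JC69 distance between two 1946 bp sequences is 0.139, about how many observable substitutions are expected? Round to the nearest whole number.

Invert JC69: p = (3/4)(1 − e^(−4d/3)) = 0.75 × (1 − e^(-0.185333)) = 0.75 × (1 − 0.830828) = 0.126879.
Expected differing sites = pL ≈ 0.126879 × 1946 = 246.906534 ≈ 247.

247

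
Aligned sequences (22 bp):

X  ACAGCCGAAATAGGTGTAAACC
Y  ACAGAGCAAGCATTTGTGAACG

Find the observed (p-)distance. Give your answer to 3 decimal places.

The sequences differ at 9 of 22 positions (sites 5, 6, 7, 10, 11, 13, 14, 18, 22).
p = 9/22 = 0.409090… ≈ 0.409 (to 3 d.p.).

0.409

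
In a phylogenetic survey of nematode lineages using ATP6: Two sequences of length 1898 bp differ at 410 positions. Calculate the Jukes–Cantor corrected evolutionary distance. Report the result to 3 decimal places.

0.255

p = 410/1898 ≈ 0.216017.
d = −(3/4) ln(1 − 4p/3) = −0.75 ln(1 − 0.288023) = −0.75 ln(0.711977)
  = −0.75 × (-0.339710) = 0.254783 substitutions/site.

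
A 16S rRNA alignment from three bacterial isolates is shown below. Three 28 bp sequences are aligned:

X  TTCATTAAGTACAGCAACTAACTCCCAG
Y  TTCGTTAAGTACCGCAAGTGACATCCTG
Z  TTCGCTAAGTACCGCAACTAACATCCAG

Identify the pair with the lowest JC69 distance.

X–Y: 7/28 differ, p = 0.250, d = 0.304.
X–Z: 5/28 differ, p = 0.179, d = 0.204.
Y–Z: 4/28 differ, p = 0.143, d = 0.158.
The smallest distance is between Y and Z.

Y and Z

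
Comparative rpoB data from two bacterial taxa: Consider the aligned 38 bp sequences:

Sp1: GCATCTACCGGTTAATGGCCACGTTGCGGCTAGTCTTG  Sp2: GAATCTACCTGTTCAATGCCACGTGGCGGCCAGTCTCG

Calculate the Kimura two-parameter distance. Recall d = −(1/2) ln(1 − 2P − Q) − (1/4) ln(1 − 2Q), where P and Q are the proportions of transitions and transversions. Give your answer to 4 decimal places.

Of 38 sites, 2 differences are transitions and 6 are transversions, so P = 2/38 ≈ 0.052632 and Q = 6/38 ≈ 0.157895.
Under the Kimura two-parameter model, d = −½ ln(1 − 2P − Q) − ¼ ln(1 − 2Q).
1 − 2P − Q = 0.736841, giving −½ ln(0.736841) = 0.152692.
1 − 2Q = 0.68421, giving −¼ ln(0.68421) = 0.094873.
d = 0.152692 + 0.094873 = 0.247565.

0.2476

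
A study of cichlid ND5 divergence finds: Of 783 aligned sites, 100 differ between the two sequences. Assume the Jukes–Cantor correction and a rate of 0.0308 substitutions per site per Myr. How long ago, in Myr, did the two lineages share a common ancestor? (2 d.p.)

p = 100/783 ≈ 0.127714.
d = −(3/4) ln(1 − 4p/3) = −0.75 ln(1 − 0.170285) = −0.75 ln(0.829715)
  = −0.75 × (-0.186673) = 0.140005 substitutions/site.
Under a molecular clock d = 2μt, so t = d/(2μ) = 0.140005 / (2 × 0.0308) = 2.27 Myr.

2.27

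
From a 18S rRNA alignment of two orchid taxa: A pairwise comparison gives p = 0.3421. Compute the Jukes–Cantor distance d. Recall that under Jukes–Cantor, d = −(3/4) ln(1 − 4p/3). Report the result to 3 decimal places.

0.457

d = −(3/4) ln(1 − 4p/3) = −0.75 ln(1 − 0.456133) = −0.75 ln(0.543867)
  = −0.75 × (-0.609051) = 0.456788 substitutions/site.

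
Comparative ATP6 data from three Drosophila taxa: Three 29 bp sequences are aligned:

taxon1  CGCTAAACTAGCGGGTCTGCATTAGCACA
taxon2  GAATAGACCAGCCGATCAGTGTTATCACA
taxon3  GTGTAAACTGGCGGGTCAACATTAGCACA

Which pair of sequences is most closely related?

taxon1–taxon2: 11/29 differ, p = 0.379, d = 0.529.
taxon1–taxon3: 6/29 differ, p = 0.207, d = 0.242.
taxon2–taxon3: 11/29 differ, p = 0.379, d = 0.529.
The smallest distance is between taxon1 and taxon3.

taxon1 and taxon3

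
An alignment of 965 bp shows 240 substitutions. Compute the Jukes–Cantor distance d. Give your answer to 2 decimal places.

0.30

p = 240/965 ≈ 0.248705.
d = −(3/4) ln(1 − 4p/3) = −0.75 ln(1 − 0.331607) = −0.75 ln(0.668393)
  = −0.75 × (-0.402879) = 0.302159 substitutions/site.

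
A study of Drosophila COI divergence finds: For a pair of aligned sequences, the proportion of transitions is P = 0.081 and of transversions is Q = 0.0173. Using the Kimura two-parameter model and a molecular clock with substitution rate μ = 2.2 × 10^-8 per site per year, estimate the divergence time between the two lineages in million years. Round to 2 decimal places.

2.45

Under the Kimura two-parameter model, d = −½ ln(1 − 2P − Q) − ¼ ln(1 − 2Q).
1 − 2P − Q = 0.8207, giving −½ ln(0.8207) = 0.098799.
1 − 2Q = 0.9654, giving −¼ ln(0.9654) = 0.008803.
d = 0.098799 + 0.008803 = 0.107602.
Under a molecular clock d = 2μt, so t = d/(2μ) = 0.107602 / (2 × 2.2 × 10^-8) = 2.45 million years.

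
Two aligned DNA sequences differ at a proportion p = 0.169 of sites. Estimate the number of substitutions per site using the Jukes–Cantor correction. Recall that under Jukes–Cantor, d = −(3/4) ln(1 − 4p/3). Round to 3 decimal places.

d = −(3/4) ln(1 − 4p/3) = −0.75 ln(1 − 0.225333) = −0.75 ln(0.774667)
  = −0.75 × (-0.255322) = 0.191492 substitutions/site.

0.191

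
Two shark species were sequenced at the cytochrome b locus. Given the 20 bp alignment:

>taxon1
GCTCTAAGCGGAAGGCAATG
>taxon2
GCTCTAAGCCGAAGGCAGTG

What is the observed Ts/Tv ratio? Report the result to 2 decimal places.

Transitions are A↔G and C↔T; transversions are all other mismatches.
Transitions: 1. Transversions: 1.
R = 1/1 = 1.00.

1.00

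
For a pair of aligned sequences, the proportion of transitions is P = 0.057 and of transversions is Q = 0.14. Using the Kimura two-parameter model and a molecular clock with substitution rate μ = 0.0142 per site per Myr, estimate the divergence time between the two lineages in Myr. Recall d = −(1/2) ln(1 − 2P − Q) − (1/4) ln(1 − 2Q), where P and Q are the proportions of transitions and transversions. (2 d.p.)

Under the Kimura two-parameter model, d = −½ ln(1 − 2P − Q) − ¼ ln(1 − 2Q).
1 − 2P − Q = 0.746, giving −½ ln(0.746) = 0.146515.
1 − 2Q = 0.72, giving −¼ ln(0.72) = 0.082126.
d = 0.146515 + 0.082126 = 0.228641.
Under a molecular clock d = 2μt, so t = d/(2μ) = 0.228641 / (2 × 0.0142) = 8.05 Myr.

8.05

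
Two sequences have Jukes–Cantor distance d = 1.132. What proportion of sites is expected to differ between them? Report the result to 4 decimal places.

p = (3/4)(1 − e^(−4d/3)) = 0.75 × (1 − e^(-1.509333)) = 0.75 × (1 − 0.221057) = 0.584207.

0.5842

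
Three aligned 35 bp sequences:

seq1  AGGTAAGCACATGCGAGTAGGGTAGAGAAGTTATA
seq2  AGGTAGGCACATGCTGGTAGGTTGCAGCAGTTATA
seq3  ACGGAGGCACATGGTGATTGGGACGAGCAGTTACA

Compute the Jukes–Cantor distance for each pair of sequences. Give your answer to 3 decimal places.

d(seq1,seq2) = 0.233, d(seq1,seq3) = 0.458, d(seq2,seq3) = 0.360

seq1–seq2: 7/35 sites differ → p = 0.2, d = −0.75 ln(1 − 0.266667) = 0.232617 ≈ 0.233.
seq1–seq3: 12/35 sites differ → p ≈ 0.342857, d = −0.75 ln(1 − 0.457143) = 0.458182 ≈ 0.458.
seq2–seq3: 10/35 sites differ → p ≈ 0.285714, d = −0.75 ln(1 − 0.380952) = 0.359679 ≈ 0.360.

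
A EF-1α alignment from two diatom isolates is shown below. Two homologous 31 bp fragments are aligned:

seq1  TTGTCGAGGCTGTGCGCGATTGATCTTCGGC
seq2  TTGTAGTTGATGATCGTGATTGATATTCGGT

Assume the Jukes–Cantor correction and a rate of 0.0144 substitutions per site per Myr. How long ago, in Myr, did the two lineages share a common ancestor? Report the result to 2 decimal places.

12.75

The sequences differ at 9 of 31 sites (5, 7, 8, 10, 13, 14, 17, 25, 31), so p = 9/31 ≈ 0.290323.
d = −(3/4) ln(1 − 4p/3) = −0.75 ln(1 − 0.387097) = −0.75 ln(0.612903)
  = −0.75 × (-0.489549) = 0.367162 substitutions/site.
Under a molecular clock d = 2μt, so t = d/(2μ) = 0.367162 / (2 × 0.0144) = 12.75 Myr.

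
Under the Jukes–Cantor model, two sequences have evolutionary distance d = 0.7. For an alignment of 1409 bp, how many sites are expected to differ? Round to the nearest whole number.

641

Invert JC69: p = (3/4)(1 − e^(−4d/3)) = 0.75 × (1 − e^(-0.933333)) = 0.75 × (1 − 0.393241) = 0.455069.
Expected differing sites = pL ≈ 0.455069 × 1409 = 641.192221 ≈ 641.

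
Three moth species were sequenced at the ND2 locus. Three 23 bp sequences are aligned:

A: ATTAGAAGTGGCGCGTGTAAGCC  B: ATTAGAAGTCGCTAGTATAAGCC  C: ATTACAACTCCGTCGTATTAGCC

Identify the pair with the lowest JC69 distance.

A and B

A–B: 4/23 differ, p = 0.174, d = 0.198.
A–C: 8/23 differ, p = 0.348, d = 0.467.
B–C: 6/23 differ, p = 0.261, d = 0.321.
The smallest distance is between A and B.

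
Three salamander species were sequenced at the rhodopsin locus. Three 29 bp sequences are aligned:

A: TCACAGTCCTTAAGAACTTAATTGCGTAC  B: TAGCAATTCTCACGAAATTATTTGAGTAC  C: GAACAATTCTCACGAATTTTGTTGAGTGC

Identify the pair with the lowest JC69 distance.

A–B: 9/29 differ, p = 0.310, d = 0.401.
A–C: 11/29 differ, p = 0.379, d = 0.529.
B–C: 6/29 differ, p = 0.207, d = 0.242.
The smallest distance is between B and C.

B and C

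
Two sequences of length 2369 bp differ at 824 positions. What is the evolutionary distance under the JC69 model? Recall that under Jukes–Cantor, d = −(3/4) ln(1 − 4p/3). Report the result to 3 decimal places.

0.467

p = 824/2369 ≈ 0.347826.
d = −(3/4) ln(1 − 4p/3) = −0.75 ln(1 − 0.463768) = −0.75 ln(0.536232)
  = −0.75 × (-0.623188) = 0.467391 substitutions/site.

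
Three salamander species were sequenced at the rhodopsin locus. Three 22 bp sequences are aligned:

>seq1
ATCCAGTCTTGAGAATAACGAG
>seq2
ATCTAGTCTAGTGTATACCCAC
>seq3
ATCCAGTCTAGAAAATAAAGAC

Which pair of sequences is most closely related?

seq1 and seq3

seq1–seq2: 7/22 differ, p = 0.318, d = 0.414.
seq1–seq3: 4/22 differ, p = 0.182, d = 0.208.
seq2–seq3: 7/22 differ, p = 0.318, d = 0.414.
The smallest distance is between seq1 and seq3.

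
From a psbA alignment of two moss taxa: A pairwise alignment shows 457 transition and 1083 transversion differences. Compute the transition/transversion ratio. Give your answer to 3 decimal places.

0.422

R = 457/1083 = 0.421975… ≈ 0.422 (to 3 d.p.).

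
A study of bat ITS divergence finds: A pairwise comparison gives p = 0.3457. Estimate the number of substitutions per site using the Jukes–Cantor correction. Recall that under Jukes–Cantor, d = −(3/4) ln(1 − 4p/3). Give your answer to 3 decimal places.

d = −(3/4) ln(1 − 4p/3) = −0.75 ln(1 − 0.460933) = −0.75 ln(0.539067)
  = −0.75 × (-0.617915) = 0.463436 substitutions/site.

0.463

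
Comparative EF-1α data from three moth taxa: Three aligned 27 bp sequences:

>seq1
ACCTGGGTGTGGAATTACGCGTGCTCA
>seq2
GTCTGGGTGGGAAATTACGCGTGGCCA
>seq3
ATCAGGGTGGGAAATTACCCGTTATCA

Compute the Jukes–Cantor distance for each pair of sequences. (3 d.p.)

seq1–seq2: 6/27 sites differ → p ≈ 0.222222, d = −0.75 ln(1 − 0.296296) = 0.263548 ≈ 0.264.
seq1–seq3: 7/27 sites differ → p ≈ 0.259259, d = −0.75 ln(1 − 0.345679) = 0.318118 ≈ 0.318.
seq2–seq3: 6/27 sites differ → p ≈ 0.222222, d = −0.75 ln(1 − 0.296296) = 0.263548 ≈ 0.264.

d(seq1,seq2) = 0.264, d(seq1,seq3) = 0.318, d(seq2,seq3) = 0.264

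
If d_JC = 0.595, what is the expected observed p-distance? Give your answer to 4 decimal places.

0.4107

p = (3/4)(1 − e^(−4d/3)) = 0.75 × (1 − e^(-0.793333)) = 0.75 × (1 − 0.452335) = 0.410749.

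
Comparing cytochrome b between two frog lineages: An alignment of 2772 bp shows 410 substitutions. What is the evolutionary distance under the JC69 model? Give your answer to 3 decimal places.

p = 410/2772 ≈ 0.147908.
d = −(3/4) ln(1 − 4p/3) = −0.75 ln(1 − 0.197211) = −0.75 ln(0.802789)
  = −0.75 × (-0.219663) = 0.164747 substitutions/site.

0.165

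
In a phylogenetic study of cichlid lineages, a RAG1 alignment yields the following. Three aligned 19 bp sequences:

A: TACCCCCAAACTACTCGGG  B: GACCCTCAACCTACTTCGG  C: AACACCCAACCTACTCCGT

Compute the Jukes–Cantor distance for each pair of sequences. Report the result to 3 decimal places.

d(A,B) = 0.324, d(A,C) = 0.324, d(B,C) = 0.324

A–B: 5/19 sites differ → p ≈ 0.263158, d = −0.75 ln(1 − 0.350877) = 0.324100 ≈ 0.324.
A–C: 5/19 sites differ → p ≈ 0.263158, d = −0.75 ln(1 − 0.350877) = 0.324100 ≈ 0.324.
B–C: 5/19 sites differ → p ≈ 0.263158, d = −0.75 ln(1 − 0.350877) = 0.324100 ≈ 0.324.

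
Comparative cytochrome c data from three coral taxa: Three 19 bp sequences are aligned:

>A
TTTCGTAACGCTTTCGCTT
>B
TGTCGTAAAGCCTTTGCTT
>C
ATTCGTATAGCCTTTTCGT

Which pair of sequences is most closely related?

A and B

A–B: 4/19 differ, p = 0.211, d = 0.247.
A–C: 7/19 differ, p = 0.368, d = 0.507.
B–C: 5/19 differ, p = 0.263, d = 0.324.
The smallest distance is between A and B.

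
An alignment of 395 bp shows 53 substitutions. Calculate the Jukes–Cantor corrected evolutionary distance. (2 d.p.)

p = 53/395 ≈ 0.134177.
d = −(3/4) ln(1 − 4p/3) = −0.75 ln(1 − 0.178903) = −0.75 ln(0.821097)
  = −0.75 × (-0.197114) = 0.147836 substitutions/site.

0.15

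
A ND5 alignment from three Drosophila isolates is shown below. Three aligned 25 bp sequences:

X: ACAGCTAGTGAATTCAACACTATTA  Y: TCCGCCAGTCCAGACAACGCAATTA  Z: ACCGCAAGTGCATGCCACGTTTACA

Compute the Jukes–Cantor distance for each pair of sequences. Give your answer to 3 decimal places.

d(X,Y) = 0.490, d(X,Z) = 0.572, d(Y,Z) = 0.663

X–Y: 9/25 sites differ → p = 0.36, d = −0.75 ln(1 − 0.48) = 0.490445 ≈ 0.490.
X–Z: 10/25 sites differ → p = 0.4, d = −0.75 ln(1 − 0.533333) = 0.571605 ≈ 0.572.
Y–Z: 11/25 sites differ → p = 0.44, d = −0.75 ln(1 − 0.586667) = 0.662626 ≈ 0.663.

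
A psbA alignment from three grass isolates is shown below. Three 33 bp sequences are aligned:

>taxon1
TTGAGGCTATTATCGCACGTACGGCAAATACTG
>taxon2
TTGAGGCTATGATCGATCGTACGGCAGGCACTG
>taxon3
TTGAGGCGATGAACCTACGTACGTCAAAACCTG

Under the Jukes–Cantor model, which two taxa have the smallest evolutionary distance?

taxon1–taxon2: 6/33 differ, p = 0.182, d = 0.208.
taxon1–taxon3: 8/33 differ, p = 0.242, d = 0.293.
taxon2–taxon3: 10/33 differ, p = 0.303, d = 0.388.
The smallest distance is between taxon1 and taxon2.

taxon1 and taxon2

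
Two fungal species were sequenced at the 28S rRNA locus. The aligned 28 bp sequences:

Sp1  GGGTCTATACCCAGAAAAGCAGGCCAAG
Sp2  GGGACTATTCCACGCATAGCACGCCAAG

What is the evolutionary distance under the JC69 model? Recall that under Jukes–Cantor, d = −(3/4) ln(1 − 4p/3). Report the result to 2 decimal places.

The sequences differ at 7 of 28 sites (4, 9, 12, 13, 15, 17, 22), so p = 7/28 = 0.25.
d = −(3/4) ln(1 − 4p/3) = −0.75 ln(1 − 0.333333) = −0.75 ln(0.666667)
  = −0.75 × (-0.405465) = 0.304099 substitutions/site.

0.30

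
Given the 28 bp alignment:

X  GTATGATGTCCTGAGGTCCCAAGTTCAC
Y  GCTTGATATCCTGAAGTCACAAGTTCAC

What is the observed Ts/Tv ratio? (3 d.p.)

1.500

Transitions are A↔G and C↔T; transversions are all other mismatches.
Transitions: 3. Transversions: 2.
R = 3/2 = 1.500.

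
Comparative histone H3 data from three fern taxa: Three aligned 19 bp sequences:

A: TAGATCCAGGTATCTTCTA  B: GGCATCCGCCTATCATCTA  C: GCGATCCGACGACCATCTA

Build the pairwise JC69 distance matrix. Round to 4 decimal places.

A–B: 7/19 sites differ → p ≈ 0.368421, d = −0.75 ln(1 − 0.491228) = 0.506816 ≈ 0.5068.
A–C: 8/19 sites differ → p ≈ 0.421053, d = −0.75 ln(1 − 0.561404) = 0.618132 ≈ 0.6181.
B–C: 5/19 sites differ → p ≈ 0.263158, d = −0.75 ln(1 − 0.350877) = 0.324100 ≈ 0.3241.

d(A,B) = 0.5068, d(A,C) = 0.6181, d(B,C) = 0.3241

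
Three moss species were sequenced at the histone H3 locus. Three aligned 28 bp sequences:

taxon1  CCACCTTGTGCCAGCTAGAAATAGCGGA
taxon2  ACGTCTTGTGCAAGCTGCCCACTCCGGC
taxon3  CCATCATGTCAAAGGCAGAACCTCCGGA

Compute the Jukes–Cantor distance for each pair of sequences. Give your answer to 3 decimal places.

taxon1–taxon2: 12/28 sites differ → p ≈ 0.428571, d = −0.75 ln(1 − 0.571428) = 0.635472 ≈ 0.635.
taxon1–taxon3: 11/28 sites differ → p ≈ 0.392857, d = −0.75 ln(1 − 0.523809) = 0.556452 ≈ 0.556.
taxon2–taxon3: 13/28 sites differ → p ≈ 0.464286, d = −0.75 ln(1 − 0.619048) = 0.723811 ≈ 0.724.

d(taxon1,taxon2) = 0.635, d(taxon1,taxon3) = 0.556, d(taxon2,taxon3) = 0.724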